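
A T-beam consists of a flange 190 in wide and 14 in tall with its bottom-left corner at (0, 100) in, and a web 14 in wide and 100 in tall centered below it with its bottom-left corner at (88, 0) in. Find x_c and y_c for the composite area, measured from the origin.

x_c = 95.00 in, y_c = 87.34 in

Part | A | x̄ᵢ | ȳᵢ | A·x̄ᵢ | A·ȳᵢ
web | 1400.00 | 95.00 | 50.00 | 133000.00 | 70000.00
flange | 2660.00 | 95.00 | 107.00 | 252700.00 | 284620.00
Σ | 4060.00 |  |  | 385700.00 | 354620.00
x_c = 385700.00 / 4060.00 = 95.00 in
y_c = 354620.00 / 4060.00 = 87.34 in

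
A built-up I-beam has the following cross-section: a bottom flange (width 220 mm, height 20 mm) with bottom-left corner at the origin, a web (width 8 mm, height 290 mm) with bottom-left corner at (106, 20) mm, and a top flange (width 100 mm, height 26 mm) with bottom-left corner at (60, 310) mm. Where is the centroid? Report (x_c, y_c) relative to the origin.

Part | A | x̄ᵢ | ȳᵢ | A·x̄ᵢ | A·ȳᵢ
bottom flange | 4400.00 | 110.00 | 10.00 | 484000.00 | 44000.00
web | 2320.00 | 110.00 | 165.00 | 255200.00 | 382800.00
top flange | 2600.00 | 110.00 | 323.00 | 286000.00 | 839800.00
Σ | 9320.00 |  |  | 1025200.00 | 1266600.00
x_c = 1025200.00 / 9320.00 = 110.00 mm
y_c = 1266600.00 / 9320.00 = 135.90 mm

x_c = 110.00 mm, y_c = 135.90 mm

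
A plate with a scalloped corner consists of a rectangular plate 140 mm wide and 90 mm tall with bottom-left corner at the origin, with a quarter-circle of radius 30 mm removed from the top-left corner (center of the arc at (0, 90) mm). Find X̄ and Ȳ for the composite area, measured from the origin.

plate: A = 140 × 90 = 12600.00, centroid at (70.00, 45.00).
removed quarter-circle: A = −¼π·30² = -706.86, centroid at (12.73, 77.27).
ΣA = 11893.14 mm², ΣAX̄ = 873000.00 mm³, ΣAȲ = 512382.75 mm³.
X̄ = 873000.00/11893.14 = 73.40 mm; Ȳ = 512382.75/11893.14 = 43.08 mm.

X̄ = 73.40 mm, Ȳ = 43.08 mm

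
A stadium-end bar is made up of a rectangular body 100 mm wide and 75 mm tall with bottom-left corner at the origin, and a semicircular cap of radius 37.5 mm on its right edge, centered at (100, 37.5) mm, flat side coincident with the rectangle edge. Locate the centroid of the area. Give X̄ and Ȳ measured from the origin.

X̄ = 65.00 mm, Ȳ = 37.50 mm

rectangular body: A = 100 × 75 = 7500.00, centroid at (50.00, 37.50).
semicircular end: A = ½π·37.5² = 2208.93, centroid at (115.92, 37.50).
ΣA = 9708.93 mm², ΣAX̄ = 631049.48 mm³, ΣAȲ = 364084.96 mm³.
X̄ = 631049.48/9708.93 = 65.00 mm; Ȳ = 364084.96/9708.93 = 37.50 mm.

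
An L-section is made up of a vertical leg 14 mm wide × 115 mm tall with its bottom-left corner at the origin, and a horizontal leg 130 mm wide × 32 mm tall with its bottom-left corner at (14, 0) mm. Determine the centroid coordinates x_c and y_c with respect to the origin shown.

x_c = 58.91 mm, y_c = 27.58 mm

vertical leg: A = 14 × 115 = 1610.00, centroid at (7.00, 57.50).
horizontal leg: A = 130 × 32 = 4160.00, centroid at (79.00, 16.00).
ΣA = 5770.00 mm²
ΣAx_c = (1610.00)(7.00) + (4160.00)(79.00) = 339910.00 mm³
ΣAy_c = (1610.00)(57.50) + (4160.00)(16.00) = 159135.00 mm³
x_c = 339910.00 / 5770.00 = 58.91 mm
y_c = 159135.00 / 5770.00 = 27.58 mm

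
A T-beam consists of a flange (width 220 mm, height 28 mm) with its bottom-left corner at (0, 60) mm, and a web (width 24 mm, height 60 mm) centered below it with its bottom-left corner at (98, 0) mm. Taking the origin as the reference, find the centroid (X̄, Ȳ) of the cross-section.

web: A = 24 × 60 = 1440.00, centroid at (110.00, 30.00).
flange: A = 220 × 28 = 6160.00, centroid at (110.00, 74.00).
ΣA = 7600.00 mm²
ΣAX̄ = (1440.00)(110.00) + (6160.00)(110.00) = 836000.00 mm³
ΣAȲ = (1440.00)(30.00) + (6160.00)(74.00) = 499040.00 mm³
X̄ = 836000.00 / 7600.00 = 110.00 mm
Ȳ = 499040.00 / 7600.00 = 65.66 mm

X̄ = 110.00 mm, Ȳ = 65.66 mm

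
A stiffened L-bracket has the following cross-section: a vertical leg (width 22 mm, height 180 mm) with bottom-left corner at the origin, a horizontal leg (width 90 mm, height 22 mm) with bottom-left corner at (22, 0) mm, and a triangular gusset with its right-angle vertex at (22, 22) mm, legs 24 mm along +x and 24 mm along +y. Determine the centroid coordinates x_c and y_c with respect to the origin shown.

Part | A | x̄ᵢ | ȳᵢ | A·x̄ᵢ | A·ȳᵢ
vertical leg | 3960.00 | 11.00 | 90.00 | 43560.00 | 356400.00
horizontal leg | 1980.00 | 67.00 | 11.00 | 132660.00 | 21780.00
gusset | 288.00 | 30.00 | 30.00 | 8640.00 | 8640.00
Σ | 6228.00 |  |  | 184860.00 | 386820.00
x_c = 184860.00 / 6228.00 = 29.68 mm
y_c = 386820.00 / 6228.00 = 62.11 mm

x_c = 29.68 mm, y_c = 62.11 mm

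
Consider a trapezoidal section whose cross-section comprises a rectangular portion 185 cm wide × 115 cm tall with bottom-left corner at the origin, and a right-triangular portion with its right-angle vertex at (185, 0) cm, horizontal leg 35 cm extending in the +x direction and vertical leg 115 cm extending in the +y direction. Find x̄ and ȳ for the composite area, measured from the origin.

x̄ = 101.50 cm, ȳ = 55.84 cm

Part | A | x̄ᵢ | ȳᵢ | A·x̄ᵢ | A·ȳᵢ
rectangular portion | 21275.00 | 92.50 | 57.50 | 1967937.50 | 1223312.50
triangular portion | 2012.50 | 196.67 | 38.33 | 395791.67 | 77145.83
Σ | 23287.50 |  |  | 2363729.17 | 1300458.33
x̄ = 2363729.17 / 23287.50 = 101.50 cm
ȳ = 1300458.33 / 23287.50 = 55.84 cm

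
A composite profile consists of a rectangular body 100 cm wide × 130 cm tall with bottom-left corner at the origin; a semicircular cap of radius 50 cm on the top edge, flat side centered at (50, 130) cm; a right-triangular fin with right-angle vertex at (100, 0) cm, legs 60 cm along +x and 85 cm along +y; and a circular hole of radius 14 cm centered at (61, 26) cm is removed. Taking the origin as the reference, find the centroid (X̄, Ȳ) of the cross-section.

rectangular body: A = 100 × 130 = 13000.00, centroid at (50.00, 65.00).
semicircular top: A = ½π·50² = 3926.99, centroid at (50.00, 151.22).
triangular fin: A = ½·60·85 = 2550.00, centroid at (120.00, 28.33).
hole: A = −π·14² = -615.75, centroid at (61.00, 26.00).
ΣA = 18861.24 cm²
ΣAX̄ = (13000.00)(50.00) + (3926.99)(50.00) + (2550.00)(120.00) + (-615.75)(61.00) = 1114788.66 cm³
ΣAȲ = (13000.00)(65.00) + (3926.99)(151.22) + (2550.00)(28.33) + (-615.75)(26.00) = 1495082.58 cm³
X̄ = 1114788.66 / 18861.24 = 59.10 cm
Ȳ = 1495082.58 / 18861.24 = 79.27 cm

X̄ = 59.10 cm, Ȳ = 79.27 cm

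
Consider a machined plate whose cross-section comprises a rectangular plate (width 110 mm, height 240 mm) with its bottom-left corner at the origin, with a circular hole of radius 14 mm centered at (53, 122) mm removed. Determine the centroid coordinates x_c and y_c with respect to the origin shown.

x_c = 55.05 mm, y_c = 119.95 mm

plate: A = 110 × 240 = 26400.00, centroid at (55.00, 120.00).
hole: A = −π·14² = -615.75, centroid at (53.00, 122.00).
ΣA = 25784.25 mm², ΣAx_c = 1419365.14 mm³, ΣAy_c = 3092878.24 mm³.
x_c = 1419365.14/25784.25 = 55.05 mm; y_c = 3092878.24/25784.25 = 119.95 mm.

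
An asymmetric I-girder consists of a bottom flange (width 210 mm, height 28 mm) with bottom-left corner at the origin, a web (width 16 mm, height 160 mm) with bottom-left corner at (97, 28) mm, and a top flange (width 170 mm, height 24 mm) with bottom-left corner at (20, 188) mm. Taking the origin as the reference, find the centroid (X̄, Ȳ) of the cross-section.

Part | A | x̄ᵢ | ȳᵢ | A·x̄ᵢ | A·ȳᵢ
bottom flange | 5880.00 | 105.00 | 14.00 | 617400.00 | 82320.00
web | 2560.00 | 105.00 | 108.00 | 268800.00 | 276480.00
top flange | 4080.00 | 105.00 | 200.00 | 428400.00 | 816000.00
Σ | 12520.00 |  |  | 1314600.00 | 1174800.00
X̄ = 1314600.00 / 12520.00 = 105.00 mm
Ȳ = 1174800.00 / 12520.00 = 93.83 mm

X̄ = 105.00 mm, Ȳ = 93.83 mm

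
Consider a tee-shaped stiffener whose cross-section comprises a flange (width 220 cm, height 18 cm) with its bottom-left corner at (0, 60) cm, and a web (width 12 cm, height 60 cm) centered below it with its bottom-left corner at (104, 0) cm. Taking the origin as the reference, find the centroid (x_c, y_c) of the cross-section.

x_c = 110.00 cm, y_c = 63.00 cm

web: A = 12 × 60 = 720.00, centroid at (110.00, 30.00).
flange: A = 220 × 18 = 3960.00, centroid at (110.00, 69.00).
ΣA = 4680.00 cm², ΣAx_c = 514800.00 cm³, ΣAy_c = 294840.00 cm³.
x_c = 514800.00/4680.00 = 110.00 cm; y_c = 294840.00/4680.00 = 63.00 cm.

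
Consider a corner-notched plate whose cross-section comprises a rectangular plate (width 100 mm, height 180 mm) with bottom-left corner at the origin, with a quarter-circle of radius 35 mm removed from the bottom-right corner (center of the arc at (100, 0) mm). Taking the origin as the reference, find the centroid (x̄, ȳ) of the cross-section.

x̄ = 48.02 mm, ȳ = 94.24 mm

plate: A = 100 × 180 = 18000.00, centroid at (50.00, 90.00).
removed quarter-circle: A = −¼π·35² = -962.11, centroid at (85.15, 14.85).
ΣA = 17037.89 mm²
ΣAx̄ = (18000.00)(50.00) + (-962.11)(85.15) = 818080.39 mm³
ΣAȳ = (18000.00)(90.00) + (-962.11)(14.85) = 1605708.33 mm³
x̄ = 818080.39 / 17037.89 = 48.02 mm
ȳ = 1605708.33 / 17037.89 = 94.24 mm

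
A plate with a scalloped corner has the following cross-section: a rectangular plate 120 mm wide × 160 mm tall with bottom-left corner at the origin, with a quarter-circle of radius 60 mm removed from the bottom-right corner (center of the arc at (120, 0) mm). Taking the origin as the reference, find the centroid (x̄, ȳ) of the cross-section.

Part | A | x̄ᵢ | ȳᵢ | A·x̄ᵢ | A·ȳᵢ
plate | 19200.00 | 60.00 | 80.00 | 1152000.00 | 1536000.00
removed quarter-circle | -2827.43 | 94.54 | 25.46 | -267292.01 | -72000.00
Σ | 16372.57 |  |  | 884707.99 | 1464000.00
x̄ = 884707.99 / 16372.57 = 54.04 mm
ȳ = 1464000.00 / 16372.57 = 89.42 mm

x̄ = 54.04 mm, ȳ = 89.42 mm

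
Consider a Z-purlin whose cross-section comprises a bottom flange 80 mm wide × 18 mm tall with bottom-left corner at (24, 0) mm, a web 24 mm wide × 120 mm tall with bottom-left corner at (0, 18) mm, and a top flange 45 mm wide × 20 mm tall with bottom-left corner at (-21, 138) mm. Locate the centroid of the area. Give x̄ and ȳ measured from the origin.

x̄ = 24.53 mm, ȳ = 71.03 mm

Part | A | x̄ᵢ | ȳᵢ | A·x̄ᵢ | A·ȳᵢ
bottom flange | 1440.00 | 64.00 | 9.00 | 92160.00 | 12960.00
web | 2880.00 | 12.00 | 78.00 | 34560.00 | 224640.00
top flange | 900.00 | 1.50 | 148.00 | 1350.00 | 133200.00
Σ | 5220.00 |  |  | 128070.00 | 370800.00
x̄ = 128070.00 / 5220.00 = 24.53 mm
ȳ = 370800.00 / 5220.00 = 71.03 mm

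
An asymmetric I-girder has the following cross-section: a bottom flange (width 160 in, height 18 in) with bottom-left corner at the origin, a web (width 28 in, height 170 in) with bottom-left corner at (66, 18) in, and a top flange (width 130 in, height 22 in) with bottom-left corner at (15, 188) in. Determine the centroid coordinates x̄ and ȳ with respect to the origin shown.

Part | A | x̄ᵢ | ȳᵢ | A·x̄ᵢ | A·ȳᵢ
bottom flange | 2880.00 | 80.00 | 9.00 | 230400.00 | 25920.00
web | 4760.00 | 80.00 | 103.00 | 380800.00 | 490280.00
top flange | 2860.00 | 80.00 | 199.00 | 228800.00 | 569140.00
Σ | 10500.00 |  |  | 840000.00 | 1085340.00
x̄ = 840000.00 / 10500.00 = 80.00 in
ȳ = 1085340.00 / 10500.00 = 103.37 in

x̄ = 80.00 in, ȳ = 103.37 in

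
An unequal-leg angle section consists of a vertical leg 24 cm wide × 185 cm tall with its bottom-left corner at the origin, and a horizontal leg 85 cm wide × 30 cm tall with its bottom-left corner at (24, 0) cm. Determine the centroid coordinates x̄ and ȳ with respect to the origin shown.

x̄ = 31.88 cm, ȳ = 64.23 cm

vertical leg: A = 24 × 185 = 4440.00, centroid at (12.00, 92.50).
horizontal leg: A = 85 × 30 = 2550.00, centroid at (66.50, 15.00).
ΣA = 6990.00 cm², ΣAx̄ = 222855.00 cm³, ΣAȳ = 448950.00 cm³.
x̄ = 222855.00/6990.00 = 31.88 cm; ȳ = 448950.00/6990.00 = 64.23 cm.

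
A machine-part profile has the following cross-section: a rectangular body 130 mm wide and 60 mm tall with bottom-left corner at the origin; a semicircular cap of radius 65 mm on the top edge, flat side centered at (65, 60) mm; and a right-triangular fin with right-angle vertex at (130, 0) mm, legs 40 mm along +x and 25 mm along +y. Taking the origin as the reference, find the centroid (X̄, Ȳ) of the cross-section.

X̄ = 67.62 mm, Ȳ = 54.86 mm

rectangular body: A = 130 × 60 = 7800.00, centroid at (65.00, 30.00).
semicircular top: A = ½π·65² = 6636.61, centroid at (65.00, 87.59).
triangular fin: A = ½·40·25 = 500.00, centroid at (143.33, 8.33).
ΣA = 14936.61 mm²
ΣAX̄ = (7800.00)(65.00) + (6636.61)(65.00) + (500.00)(143.33) = 1010046.61 mm³
ΣAȲ = (7800.00)(30.00) + (6636.61)(87.59) + (500.00)(8.33) = 819446.87 mm³
X̄ = 1010046.61 / 14936.61 = 67.62 mm
Ȳ = 819446.87 / 14936.61 = 54.86 mm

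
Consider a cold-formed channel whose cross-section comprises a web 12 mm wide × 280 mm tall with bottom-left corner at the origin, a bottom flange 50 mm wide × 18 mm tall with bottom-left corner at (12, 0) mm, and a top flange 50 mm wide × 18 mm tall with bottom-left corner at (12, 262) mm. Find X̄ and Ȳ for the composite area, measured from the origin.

web: A = 12 × 280 = 3360.00, centroid at (6.00, 140.00).
bottom flange: A = 50 × 18 = 900.00, centroid at (37.00, 9.00).
top flange: A = 50 × 18 = 900.00, centroid at (37.00, 271.00).
ΣA = 5160.00 mm², ΣAX̄ = 86760.00 mm³, ΣAȲ = 722400.00 mm³.
X̄ = 86760.00/5160.00 = 16.81 mm; Ȳ = 722400.00/5160.00 = 140.00 mm.

X̄ = 16.81 mm, Ȳ = 140.00 mm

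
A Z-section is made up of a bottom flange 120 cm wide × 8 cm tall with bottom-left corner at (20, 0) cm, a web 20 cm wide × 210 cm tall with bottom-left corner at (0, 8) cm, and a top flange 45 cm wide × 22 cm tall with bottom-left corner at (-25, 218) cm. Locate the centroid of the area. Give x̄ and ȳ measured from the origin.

bottom flange: A = 120 × 8 = 960.00, centroid at (80.00, 4.00).
web: A = 20 × 210 = 4200.00, centroid at (10.00, 113.00).
top flange: A = 45 × 22 = 990.00, centroid at (-2.50, 229.00).
ΣA = 6150.00 cm²
ΣAx̄ = (960.00)(80.00) + (4200.00)(10.00) + (990.00)(-2.50) = 116325.00 cm³
ΣAȳ = (960.00)(4.00) + (4200.00)(113.00) + (990.00)(229.00) = 705150.00 cm³
x̄ = 116325.00 / 6150.00 = 18.91 cm
ȳ = 705150.00 / 6150.00 = 114.66 cm

x̄ = 18.91 cm, ȳ = 114.66 cm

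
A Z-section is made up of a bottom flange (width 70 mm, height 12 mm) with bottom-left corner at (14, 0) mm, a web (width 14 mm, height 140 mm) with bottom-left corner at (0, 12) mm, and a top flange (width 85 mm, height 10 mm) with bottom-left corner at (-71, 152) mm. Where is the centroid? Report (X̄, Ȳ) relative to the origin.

bottom flange: A = 70 × 12 = 840.00, centroid at (49.00, 6.00).
web: A = 14 × 140 = 1960.00, centroid at (7.00, 82.00).
top flange: A = 85 × 10 = 850.00, centroid at (-28.50, 157.00).
ΣA = 3650.00 mm²
ΣAX̄ = (840.00)(49.00) + (1960.00)(7.00) + (850.00)(-28.50) = 30655.00 mm³
ΣAȲ = (840.00)(6.00) + (1960.00)(82.00) + (850.00)(157.00) = 299210.00 mm³
X̄ = 30655.00 / 3650.00 = 8.40 mm
Ȳ = 299210.00 / 3650.00 = 81.98 mm

X̄ = 8.40 mm, Ȳ = 81.98 mm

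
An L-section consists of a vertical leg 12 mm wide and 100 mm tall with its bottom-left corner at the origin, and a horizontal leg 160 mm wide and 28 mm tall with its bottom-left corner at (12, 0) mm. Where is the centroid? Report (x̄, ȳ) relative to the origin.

Part | A | x̄ᵢ | ȳᵢ | A·x̄ᵢ | A·ȳᵢ
vertical leg | 1200.00 | 6.00 | 50.00 | 7200.00 | 60000.00
horizontal leg | 4480.00 | 92.00 | 14.00 | 412160.00 | 62720.00
Σ | 5680.00 |  |  | 419360.00 | 122720.00
x̄ = 419360.00 / 5680.00 = 73.83 mm
ȳ = 122720.00 / 5680.00 = 21.61 mm

x̄ = 73.83 mm, ȳ = 21.61 mm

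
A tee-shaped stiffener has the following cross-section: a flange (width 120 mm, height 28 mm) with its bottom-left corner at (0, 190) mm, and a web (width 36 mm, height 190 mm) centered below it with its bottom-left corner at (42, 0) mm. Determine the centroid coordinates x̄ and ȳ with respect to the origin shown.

x̄ = 60.00 mm, ȳ = 130.91 mm

Part | A | x̄ᵢ | ȳᵢ | A·x̄ᵢ | A·ȳᵢ
web | 6840.00 | 60.00 | 95.00 | 410400.00 | 649800.00
flange | 3360.00 | 60.00 | 204.00 | 201600.00 | 685440.00
Σ | 10200.00 |  |  | 612000.00 | 1335240.00
x̄ = 612000.00 / 10200.00 = 60.00 mm
ȳ = 1335240.00 / 10200.00 = 130.91 mm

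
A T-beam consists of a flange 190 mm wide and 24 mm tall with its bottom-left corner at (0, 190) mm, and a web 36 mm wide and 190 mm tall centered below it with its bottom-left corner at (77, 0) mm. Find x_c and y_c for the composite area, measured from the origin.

web: A = 36 × 190 = 6840.00, centroid at (95.00, 95.00).
flange: A = 190 × 24 = 4560.00, centroid at (95.00, 202.00).
ΣA = 11400.00 mm²
ΣAx_c = (6840.00)(95.00) + (4560.00)(95.00) = 1083000.00 mm³
ΣAy_c = (6840.00)(95.00) + (4560.00)(202.00) = 1570920.00 mm³
x_c = 1083000.00 / 11400.00 = 95.00 mm
y_c = 1570920.00 / 11400.00 = 137.80 mm

x_c = 95.00 mm, y_c = 137.80 mm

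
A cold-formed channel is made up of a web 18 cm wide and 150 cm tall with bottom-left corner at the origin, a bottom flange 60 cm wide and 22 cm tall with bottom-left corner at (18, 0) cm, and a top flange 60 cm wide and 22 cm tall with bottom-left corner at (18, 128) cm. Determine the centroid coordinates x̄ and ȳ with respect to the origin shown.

x̄ = 28.28 cm, ȳ = 75.00 cm

Part | A | x̄ᵢ | ȳᵢ | A·x̄ᵢ | A·ȳᵢ
web | 2700.00 | 9.00 | 75.00 | 24300.00 | 202500.00
bottom flange | 1320.00 | 48.00 | 11.00 | 63360.00 | 14520.00
top flange | 1320.00 | 48.00 | 139.00 | 63360.00 | 183480.00
Σ | 5340.00 |  |  | 151020.00 | 400500.00
x̄ = 151020.00 / 5340.00 = 28.28 cm
ȳ = 400500.00 / 5340.00 = 75.00 cm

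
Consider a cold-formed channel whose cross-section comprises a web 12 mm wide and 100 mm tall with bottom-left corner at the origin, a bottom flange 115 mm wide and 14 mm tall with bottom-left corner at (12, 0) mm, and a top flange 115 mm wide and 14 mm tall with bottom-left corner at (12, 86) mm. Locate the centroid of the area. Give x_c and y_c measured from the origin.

web: A = 12 × 100 = 1200.00, centroid at (6.00, 50.00).
bottom flange: A = 115 × 14 = 1610.00, centroid at (69.50, 7.00).
top flange: A = 115 × 14 = 1610.00, centroid at (69.50, 93.00).
ΣA = 4420.00 mm²
ΣAx_c = (1200.00)(6.00) + (1610.00)(69.50) + (1610.00)(69.50) = 230990.00 mm³
ΣAy_c = (1200.00)(50.00) + (1610.00)(7.00) + (1610.00)(93.00) = 221000.00 mm³
x_c = 230990.00 / 4420.00 = 52.26 mm
y_c = 221000.00 / 4420.00 = 50.00 mm

x_c = 52.26 mm, y_c = 50.00 mm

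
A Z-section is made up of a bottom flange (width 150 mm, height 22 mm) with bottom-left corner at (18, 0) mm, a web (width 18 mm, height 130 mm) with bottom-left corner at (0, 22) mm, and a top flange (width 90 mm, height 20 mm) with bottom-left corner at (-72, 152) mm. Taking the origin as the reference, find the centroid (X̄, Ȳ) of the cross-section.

Part | A | x̄ᵢ | ȳᵢ | A·x̄ᵢ | A·ȳᵢ
bottom flange | 3300.00 | 93.00 | 11.00 | 306900.00 | 36300.00
web | 2340.00 | 9.00 | 87.00 | 21060.00 | 203580.00
top flange | 1800.00 | -27.00 | 162.00 | -48600.00 | 291600.00
Σ | 7440.00 |  |  | 279360.00 | 531480.00
X̄ = 279360.00 / 7440.00 = 37.55 mm
Ȳ = 531480.00 / 7440.00 = 71.44 mm

X̄ = 37.55 mm, Ȳ = 71.44 mm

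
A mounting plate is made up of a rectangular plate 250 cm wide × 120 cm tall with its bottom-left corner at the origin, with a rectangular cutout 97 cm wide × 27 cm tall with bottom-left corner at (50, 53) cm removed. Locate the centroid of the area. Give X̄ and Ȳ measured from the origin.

plate: A = 250 × 120 = 30000.00, centroid at (125.00, 60.00).
hole: A = −(97 × 27) = -2619.00, centroid at (98.50, 66.50).
ΣA = 27381.00 cm², ΣAX̄ = 3492028.50 cm³, ΣAȲ = 1625836.50 cm³.
X̄ = 3492028.50/27381.00 = 127.53 cm; Ȳ = 1625836.50/27381.00 = 59.38 cm.

X̄ = 127.53 cm, Ȳ = 59.38 cm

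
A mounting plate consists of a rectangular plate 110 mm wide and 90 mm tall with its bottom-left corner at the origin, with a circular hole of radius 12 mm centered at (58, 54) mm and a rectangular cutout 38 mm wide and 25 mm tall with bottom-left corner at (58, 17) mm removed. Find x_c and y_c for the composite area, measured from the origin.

x_c = 52.38 mm, y_c = 46.25 mm

Part | A | x̄ᵢ | ȳᵢ | A·x̄ᵢ | A·ȳᵢ
plate | 9900.00 | 55.00 | 45.00 | 544500.00 | 445500.00
hole 1 | -452.39 | 58.00 | 54.00 | -26238.58 | -24429.02
hole 2 | -950.00 | 77.00 | 29.50 | -73150.00 | -28025.00
Σ | 8497.61 |  |  | 445111.42 | 393045.98
x_c = 445111.42 / 8497.61 = 52.38 mm
y_c = 393045.98 / 8497.61 = 46.25 mm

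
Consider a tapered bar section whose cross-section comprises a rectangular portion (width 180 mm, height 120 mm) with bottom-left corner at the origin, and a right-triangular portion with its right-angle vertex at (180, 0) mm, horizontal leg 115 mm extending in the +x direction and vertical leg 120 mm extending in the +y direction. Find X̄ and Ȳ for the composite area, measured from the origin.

Part | A | x̄ᵢ | ȳᵢ | A·x̄ᵢ | A·ȳᵢ
rectangular portion | 21600.00 | 90.00 | 60.00 | 1944000.00 | 1296000.00
triangular portion | 6900.00 | 218.33 | 40.00 | 1506500.00 | 276000.00
Σ | 28500.00 |  |  | 3450500.00 | 1572000.00
X̄ = 3450500.00 / 28500.00 = 121.07 mm
Ȳ = 1572000.00 / 28500.00 = 55.16 mm

X̄ = 121.07 mm, Ȳ = 55.16 mm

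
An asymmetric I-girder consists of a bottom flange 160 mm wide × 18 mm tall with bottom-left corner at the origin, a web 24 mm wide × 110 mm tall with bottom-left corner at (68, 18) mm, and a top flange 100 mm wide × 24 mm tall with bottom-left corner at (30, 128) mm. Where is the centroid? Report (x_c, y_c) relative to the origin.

x_c = 80.00 mm, y_c = 70.03 mm

bottom flange: A = 160 × 18 = 2880.00, centroid at (80.00, 9.00).
web: A = 24 × 110 = 2640.00, centroid at (80.00, 73.00).
top flange: A = 100 × 24 = 2400.00, centroid at (80.00, 140.00).
ΣA = 7920.00 mm²
ΣAx_c = (2880.00)(80.00) + (2640.00)(80.00) + (2400.00)(80.00) = 633600.00 mm³
ΣAy_c = (2880.00)(9.00) + (2640.00)(73.00) + (2400.00)(140.00) = 554640.00 mm³
x_c = 633600.00 / 7920.00 = 80.00 mm
y_c = 554640.00 / 7920.00 = 70.03 mm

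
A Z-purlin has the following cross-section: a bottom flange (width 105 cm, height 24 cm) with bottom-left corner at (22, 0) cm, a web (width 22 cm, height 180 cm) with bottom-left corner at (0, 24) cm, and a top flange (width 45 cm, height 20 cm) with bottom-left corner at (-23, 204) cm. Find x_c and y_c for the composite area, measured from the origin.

x_c = 31.28 cm, y_c = 91.37 cm

bottom flange: A = 105 × 24 = 2520.00, centroid at (74.50, 12.00).
web: A = 22 × 180 = 3960.00, centroid at (11.00, 114.00).
top flange: A = 45 × 20 = 900.00, centroid at (-0.50, 214.00).
ΣA = 7380.00 cm²
ΣAx_c = (2520.00)(74.50) + (3960.00)(11.00) + (900.00)(-0.50) = 230850.00 cm³
ΣAy_c = (2520.00)(12.00) + (3960.00)(114.00) + (900.00)(214.00) = 674280.00 cm³
x_c = 230850.00 / 7380.00 = 31.28 cm
y_c = 674280.00 / 7380.00 = 91.37 cm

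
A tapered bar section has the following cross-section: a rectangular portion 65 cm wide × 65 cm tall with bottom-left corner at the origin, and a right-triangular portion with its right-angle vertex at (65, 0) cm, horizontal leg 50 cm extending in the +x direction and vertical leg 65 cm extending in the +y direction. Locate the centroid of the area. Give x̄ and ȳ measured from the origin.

x̄ = 46.16 cm, ȳ = 29.49 cm

Part | A | x̄ᵢ | ȳᵢ | A·x̄ᵢ | A·ȳᵢ
rectangular portion | 4225.00 | 32.50 | 32.50 | 137312.50 | 137312.50
triangular portion | 1625.00 | 81.67 | 21.67 | 132708.33 | 35208.33
Σ | 5850.00 |  |  | 270020.83 | 172520.83
x̄ = 270020.83 / 5850.00 = 46.16 cm
ȳ = 172520.83 / 5850.00 = 29.49 cm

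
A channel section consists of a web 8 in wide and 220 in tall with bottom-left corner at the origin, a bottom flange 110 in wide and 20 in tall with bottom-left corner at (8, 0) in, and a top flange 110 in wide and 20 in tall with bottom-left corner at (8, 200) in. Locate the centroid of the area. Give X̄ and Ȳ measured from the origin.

Part | A | x̄ᵢ | ȳᵢ | A·x̄ᵢ | A·ȳᵢ
web | 1760.00 | 4.00 | 110.00 | 7040.00 | 193600.00
bottom flange | 2200.00 | 63.00 | 10.00 | 138600.00 | 22000.00
top flange | 2200.00 | 63.00 | 210.00 | 138600.00 | 462000.00
Σ | 6160.00 |  |  | 284240.00 | 677600.00
X̄ = 284240.00 / 6160.00 = 46.14 in
Ȳ = 677600.00 / 6160.00 = 110.00 in

X̄ = 46.14 in, Ȳ = 110.00 in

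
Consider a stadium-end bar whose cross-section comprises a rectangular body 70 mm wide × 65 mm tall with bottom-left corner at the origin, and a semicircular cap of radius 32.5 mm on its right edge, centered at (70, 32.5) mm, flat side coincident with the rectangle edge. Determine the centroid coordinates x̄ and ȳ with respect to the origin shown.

rectangular body: A = 70 × 65 = 4550.00, centroid at (35.00, 32.50).
semicircular end: A = ½π·32.5² = 1659.15, centroid at (83.79, 32.50).
ΣA = 6209.15 mm²
ΣAx̄ = (4550.00)(35.00) + (1659.15)(83.79) = 298276.17 mm³
ΣAȳ = (4550.00)(32.50) + (1659.15)(32.50) = 201797.49 mm³
x̄ = 298276.17 / 6209.15 = 48.04 mm
ȳ = 201797.49 / 6209.15 = 32.50 mm

x̄ = 48.04 mm, ȳ = 32.50 mm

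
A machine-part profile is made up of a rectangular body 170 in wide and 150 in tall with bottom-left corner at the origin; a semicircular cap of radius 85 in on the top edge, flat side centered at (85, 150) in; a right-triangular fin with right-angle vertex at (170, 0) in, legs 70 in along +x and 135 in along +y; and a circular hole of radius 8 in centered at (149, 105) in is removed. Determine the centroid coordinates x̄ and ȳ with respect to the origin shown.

x̄ = 97.06 in, ȳ = 101.90 in

rectangular body: A = 170 × 150 = 25500.00, centroid at (85.00, 75.00).
semicircular top: A = ½π·85² = 11349.00, centroid at (85.00, 186.08).
triangular fin: A = ½·70·135 = 4725.00, centroid at (193.33, 45.00).
hole: A = −π·8² = -201.06, centroid at (149.00, 105.00).
ΣA = 41372.94 in²
ΣAx̄ = (25500.00)(85.00) + (11349.00)(85.00) + (4725.00)(193.33) + (-201.06)(149.00) = 4015707.07 in³
ΣAȳ = (25500.00)(75.00) + (11349.00)(186.08) + (4725.00)(45.00) + (-201.06)(105.00) = 4215780.68 in³
x̄ = 4015707.07 / 41372.94 = 97.06 in
ȳ = 4215780.68 / 41372.94 = 101.90 in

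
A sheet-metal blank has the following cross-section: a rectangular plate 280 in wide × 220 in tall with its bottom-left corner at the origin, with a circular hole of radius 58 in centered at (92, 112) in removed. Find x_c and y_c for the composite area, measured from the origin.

x_c = 149.94 in, y_c = 109.59 in

plate: A = 280 × 220 = 61600.00, centroid at (140.00, 110.00).
hole: A = −π·58² = -10568.32, centroid at (92.00, 112.00).
ΣA = 51031.68 in²
ΣAx_c = (61600.00)(140.00) + (-10568.32)(92.00) = 7651714.77 in³
ΣAy_c = (61600.00)(110.00) + (-10568.32)(112.00) = 5592348.42 in³
x_c = 7651714.77 / 51031.68 = 149.94 in
y_c = 5592348.42 / 51031.68 = 109.59 in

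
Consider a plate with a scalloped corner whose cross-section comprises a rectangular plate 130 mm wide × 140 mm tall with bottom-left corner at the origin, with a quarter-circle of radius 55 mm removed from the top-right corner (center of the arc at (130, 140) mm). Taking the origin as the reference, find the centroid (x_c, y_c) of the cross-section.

plate: A = 130 × 140 = 18200.00, centroid at (65.00, 70.00).
removed quarter-circle: A = −¼π·55² = -2375.83, centroid at (106.66, 116.66).
ΣA = 15824.17 mm², ΣAx_c = 929600.51 mm³, ΣAy_c = 996842.21 mm³.
x_c = 929600.51/15824.17 = 58.75 mm; y_c = 996842.21/15824.17 = 62.99 mm.

x_c = 58.75 mm, y_c = 62.99 mm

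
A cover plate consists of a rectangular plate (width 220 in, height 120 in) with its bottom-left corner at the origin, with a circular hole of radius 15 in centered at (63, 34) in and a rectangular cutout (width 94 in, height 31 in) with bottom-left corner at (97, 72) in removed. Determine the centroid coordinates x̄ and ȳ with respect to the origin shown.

plate: A = 220 × 120 = 26400.00, centroid at (110.00, 60.00).
hole 1: A = −π·15² = -706.86, centroid at (63.00, 34.00).
hole 2: A = −(94 × 31) = -2914.00, centroid at (144.00, 87.50).
ΣA = 22779.14 in²
ΣAx̄ = (26400.00)(110.00) + (-706.86)(63.00) + (-2914.00)(144.00) = 2439851.92 in³
ΣAȳ = (26400.00)(60.00) + (-706.86)(34.00) + (-2914.00)(87.50) = 1304991.82 in³
x̄ = 2439851.92 / 22779.14 = 107.11 in
ȳ = 1304991.82 / 22779.14 = 57.29 in

x̄ = 107.11 in, ȳ = 57.29 in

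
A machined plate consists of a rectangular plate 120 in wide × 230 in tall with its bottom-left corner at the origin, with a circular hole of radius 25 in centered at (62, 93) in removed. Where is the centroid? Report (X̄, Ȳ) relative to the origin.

plate: A = 120 × 230 = 27600.00, centroid at (60.00, 115.00).
hole: A = −π·25² = -1963.50, centroid at (62.00, 93.00).
ΣA = 25636.50 in², ΣAX̄ = 1534263.28 in³, ΣAȲ = 2991394.93 in³.
X̄ = 1534263.28/25636.50 = 59.85 in; Ȳ = 2991394.93/25636.50 = 116.68 in.

X̄ = 59.85 in, Ȳ = 116.68 in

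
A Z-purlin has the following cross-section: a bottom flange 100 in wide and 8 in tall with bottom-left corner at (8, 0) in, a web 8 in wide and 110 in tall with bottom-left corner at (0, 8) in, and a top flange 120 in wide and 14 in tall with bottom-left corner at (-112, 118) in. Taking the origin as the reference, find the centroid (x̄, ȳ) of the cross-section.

x̄ = -11.14 in, ȳ = 79.95 in

bottom flange: A = 100 × 8 = 800.00, centroid at (58.00, 4.00).
web: A = 8 × 110 = 880.00, centroid at (4.00, 63.00).
top flange: A = 120 × 14 = 1680.00, centroid at (-52.00, 125.00).
ΣA = 3360.00 in², ΣAx̄ = -37440.00 in³, ΣAȳ = 268640.00 in³.
x̄ = -37440.00/3360.00 = -11.14 in; ȳ = 268640.00/3360.00 = 79.95 in.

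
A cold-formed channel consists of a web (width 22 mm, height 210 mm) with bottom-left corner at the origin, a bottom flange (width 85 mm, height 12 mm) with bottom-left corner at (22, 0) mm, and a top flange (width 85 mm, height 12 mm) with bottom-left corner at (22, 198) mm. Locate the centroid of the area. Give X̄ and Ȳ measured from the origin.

X̄ = 27.39 mm, Ȳ = 105.00 mm

web: A = 22 × 210 = 4620.00, centroid at (11.00, 105.00).
bottom flange: A = 85 × 12 = 1020.00, centroid at (64.50, 6.00).
top flange: A = 85 × 12 = 1020.00, centroid at (64.50, 204.00).
ΣA = 6660.00 mm², ΣAX̄ = 182400.00 mm³, ΣAȲ = 699300.00 mm³.
X̄ = 182400.00/6660.00 = 27.39 mm; Ȳ = 699300.00/6660.00 = 105.00 mm.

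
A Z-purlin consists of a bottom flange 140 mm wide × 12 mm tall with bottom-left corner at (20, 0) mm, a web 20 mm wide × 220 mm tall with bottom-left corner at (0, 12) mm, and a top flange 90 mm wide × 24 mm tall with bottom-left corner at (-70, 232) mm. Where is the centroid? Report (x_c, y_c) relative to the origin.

bottom flange: A = 140 × 12 = 1680.00, centroid at (90.00, 6.00).
web: A = 20 × 220 = 4400.00, centroid at (10.00, 122.00).
top flange: A = 90 × 24 = 2160.00, centroid at (-25.00, 244.00).
ΣA = 8240.00 mm²
ΣAx_c = (1680.00)(90.00) + (4400.00)(10.00) + (2160.00)(-25.00) = 141200.00 mm³
ΣAy_c = (1680.00)(6.00) + (4400.00)(122.00) + (2160.00)(244.00) = 1073920.00 mm³
x_c = 141200.00 / 8240.00 = 17.14 mm
y_c = 1073920.00 / 8240.00 = 130.33 mm

x_c = 17.14 mm, y_c = 130.33 mm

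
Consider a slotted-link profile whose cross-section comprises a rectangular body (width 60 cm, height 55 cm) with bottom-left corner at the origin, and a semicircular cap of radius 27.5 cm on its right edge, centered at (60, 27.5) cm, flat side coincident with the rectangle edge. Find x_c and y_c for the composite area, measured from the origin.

rectangular body: A = 60 × 55 = 3300.00, centroid at (30.00, 27.50).
semicircular end: A = ½π·27.5² = 1187.91, centroid at (71.67, 27.50).
ΣA = 4487.91 cm², ΣAx_c = 184139.47 cm³, ΣAy_c = 123417.65 cm³.
x_c = 184139.47/4487.91 = 41.03 cm; y_c = 123417.65/4487.91 = 27.50 cm.

x_c = 41.03 cm, y_c = 27.50 cm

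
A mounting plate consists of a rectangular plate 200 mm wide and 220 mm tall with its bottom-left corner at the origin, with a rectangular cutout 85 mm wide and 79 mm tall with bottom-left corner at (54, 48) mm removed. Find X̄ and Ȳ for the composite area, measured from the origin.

Part | A | x̄ᵢ | ȳᵢ | A·x̄ᵢ | A·ȳᵢ
plate | 44000.00 | 100.00 | 110.00 | 4400000.00 | 4840000.00
hole | -6715.00 | 96.50 | 87.50 | -647997.50 | -587562.50
Σ | 37285.00 |  |  | 3752002.50 | 4252437.50
X̄ = 3752002.50 / 37285.00 = 100.63 mm
Ȳ = 4252437.50 / 37285.00 = 114.05 mm

X̄ = 100.63 mm, Ȳ = 114.05 mm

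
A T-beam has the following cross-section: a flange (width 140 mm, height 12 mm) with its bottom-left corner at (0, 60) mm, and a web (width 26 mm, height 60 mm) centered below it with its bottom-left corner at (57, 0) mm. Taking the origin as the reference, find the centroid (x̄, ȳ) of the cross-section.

web: A = 26 × 60 = 1560.00, centroid at (70.00, 30.00).
flange: A = 140 × 12 = 1680.00, centroid at (70.00, 66.00).
ΣA = 3240.00 mm², ΣAx̄ = 226800.00 mm³, ΣAȳ = 157680.00 mm³.
x̄ = 226800.00/3240.00 = 70.00 mm; ȳ = 157680.00/3240.00 = 48.67 mm.

x̄ = 70.00 mm, ȳ = 48.67 mm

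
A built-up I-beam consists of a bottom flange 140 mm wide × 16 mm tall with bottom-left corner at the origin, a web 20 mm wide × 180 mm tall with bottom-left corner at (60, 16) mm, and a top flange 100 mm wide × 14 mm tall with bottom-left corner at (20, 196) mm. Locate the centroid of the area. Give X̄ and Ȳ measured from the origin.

X̄ = 70.00 mm, Ȳ = 94.44 mm

Part | A | x̄ᵢ | ȳᵢ | A·x̄ᵢ | A·ȳᵢ
bottom flange | 2240.00 | 70.00 | 8.00 | 156800.00 | 17920.00
web | 3600.00 | 70.00 | 106.00 | 252000.00 | 381600.00
top flange | 1400.00 | 70.00 | 203.00 | 98000.00 | 284200.00
Σ | 7240.00 |  |  | 506800.00 | 683720.00
X̄ = 506800.00 / 7240.00 = 70.00 mm
Ȳ = 683720.00 / 7240.00 = 94.44 mm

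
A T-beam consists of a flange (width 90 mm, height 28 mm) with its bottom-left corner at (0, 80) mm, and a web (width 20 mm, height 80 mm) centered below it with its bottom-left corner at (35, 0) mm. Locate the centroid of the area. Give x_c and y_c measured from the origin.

web: A = 20 × 80 = 1600.00, centroid at (45.00, 40.00).
flange: A = 90 × 28 = 2520.00, centroid at (45.00, 94.00).
ΣA = 4120.00 mm², ΣAx_c = 185400.00 mm³, ΣAy_c = 300880.00 mm³.
x_c = 185400.00/4120.00 = 45.00 mm; y_c = 300880.00/4120.00 = 73.03 mm.

x_c = 45.00 mm, y_c = 73.03 mm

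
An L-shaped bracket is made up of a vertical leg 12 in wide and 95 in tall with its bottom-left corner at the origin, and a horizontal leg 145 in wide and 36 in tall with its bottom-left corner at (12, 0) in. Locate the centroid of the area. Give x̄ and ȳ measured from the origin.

vertical leg: A = 12 × 95 = 1140.00, centroid at (6.00, 47.50).
horizontal leg: A = 145 × 36 = 5220.00, centroid at (84.50, 18.00).
ΣA = 6360.00 in², ΣAx̄ = 447930.00 in³, ΣAȳ = 148110.00 in³.
x̄ = 447930.00/6360.00 = 70.43 in; ȳ = 148110.00/6360.00 = 23.29 in.

x̄ = 70.43 in, ȳ = 23.29 in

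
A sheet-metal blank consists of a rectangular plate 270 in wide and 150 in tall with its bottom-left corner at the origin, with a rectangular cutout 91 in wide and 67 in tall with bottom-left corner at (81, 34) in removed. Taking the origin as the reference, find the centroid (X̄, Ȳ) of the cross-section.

Part | A | x̄ᵢ | ȳᵢ | A·x̄ᵢ | A·ȳᵢ
plate | 40500.00 | 135.00 | 75.00 | 5467500.00 | 3037500.00
hole | -6097.00 | 126.50 | 67.50 | -771270.50 | -411547.50
Σ | 34403.00 |  |  | 4696229.50 | 2625952.50
X̄ = 4696229.50 / 34403.00 = 136.51 in
Ȳ = 2625952.50 / 34403.00 = 76.33 in

X̄ = 136.51 in, Ȳ = 76.33 in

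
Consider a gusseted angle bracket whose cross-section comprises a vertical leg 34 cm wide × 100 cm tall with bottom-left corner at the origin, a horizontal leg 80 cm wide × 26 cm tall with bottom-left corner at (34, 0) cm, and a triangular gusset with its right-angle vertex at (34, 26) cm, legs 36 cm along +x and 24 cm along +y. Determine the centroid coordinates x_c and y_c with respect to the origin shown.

x_c = 39.17 cm, y_c = 35.81 cm

Part | A | x̄ᵢ | ȳᵢ | A·x̄ᵢ | A·ȳᵢ
vertical leg | 3400.00 | 17.00 | 50.00 | 57800.00 | 170000.00
horizontal leg | 2080.00 | 74.00 | 13.00 | 153920.00 | 27040.00
gusset | 432.00 | 46.00 | 34.00 | 19872.00 | 14688.00
Σ | 5912.00 |  |  | 231592.00 | 211728.00
x_c = 231592.00 / 5912.00 = 39.17 cm
y_c = 211728.00 / 5912.00 = 35.81 cm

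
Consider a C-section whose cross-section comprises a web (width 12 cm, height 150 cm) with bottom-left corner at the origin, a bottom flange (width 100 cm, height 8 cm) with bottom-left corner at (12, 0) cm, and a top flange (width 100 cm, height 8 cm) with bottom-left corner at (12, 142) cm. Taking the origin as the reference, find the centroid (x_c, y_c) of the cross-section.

x_c = 32.35 cm, y_c = 75.00 cm

web: A = 12 × 150 = 1800.00, centroid at (6.00, 75.00).
bottom flange: A = 100 × 8 = 800.00, centroid at (62.00, 4.00).
top flange: A = 100 × 8 = 800.00, centroid at (62.00, 146.00).
ΣA = 3400.00 cm²
ΣAx_c = (1800.00)(6.00) + (800.00)(62.00) + (800.00)(62.00) = 110000.00 cm³
ΣAy_c = (1800.00)(75.00) + (800.00)(4.00) + (800.00)(146.00) = 255000.00 cm³
x_c = 110000.00 / 3400.00 = 32.35 cm
y_c = 255000.00 / 3400.00 = 75.00 cm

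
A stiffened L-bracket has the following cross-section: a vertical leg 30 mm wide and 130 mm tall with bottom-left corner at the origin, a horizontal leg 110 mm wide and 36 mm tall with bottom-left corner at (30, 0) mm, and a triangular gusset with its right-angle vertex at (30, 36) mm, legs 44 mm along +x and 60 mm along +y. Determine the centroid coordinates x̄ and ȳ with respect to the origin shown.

x̄ = 49.46 mm, ȳ = 43.43 mm

vertical leg: A = 30 × 130 = 3900.00, centroid at (15.00, 65.00).
horizontal leg: A = 110 × 36 = 3960.00, centroid at (85.00, 18.00).
gusset: A = ½·44·60 = 1320.00, centroid at (44.67, 56.00).
ΣA = 9180.00 mm²
ΣAx̄ = (3900.00)(15.00) + (3960.00)(85.00) + (1320.00)(44.67) = 454060.00 mm³
ΣAȳ = (3900.00)(65.00) + (3960.00)(18.00) + (1320.00)(56.00) = 398700.00 mm³
x̄ = 454060.00 / 9180.00 = 49.46 mm
ȳ = 398700.00 / 9180.00 = 43.43 mm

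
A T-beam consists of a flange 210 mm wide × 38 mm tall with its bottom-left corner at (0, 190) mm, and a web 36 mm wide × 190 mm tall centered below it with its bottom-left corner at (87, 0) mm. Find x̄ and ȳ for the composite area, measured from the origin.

x̄ = 105.00 mm, ȳ = 156.38 mm

web: A = 36 × 190 = 6840.00, centroid at (105.00, 95.00).
flange: A = 210 × 38 = 7980.00, centroid at (105.00, 209.00).
ΣA = 14820.00 mm²
ΣAx̄ = (6840.00)(105.00) + (7980.00)(105.00) = 1556100.00 mm³
ΣAȳ = (6840.00)(95.00) + (7980.00)(209.00) = 2317620.00 mm³
x̄ = 1556100.00 / 14820.00 = 105.00 mm
ȳ = 2317620.00 / 14820.00 = 156.38 mm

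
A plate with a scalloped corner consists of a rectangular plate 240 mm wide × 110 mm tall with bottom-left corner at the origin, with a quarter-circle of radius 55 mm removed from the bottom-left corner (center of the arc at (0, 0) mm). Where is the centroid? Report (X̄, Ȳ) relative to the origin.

Part | A | x̄ᵢ | ȳᵢ | A·x̄ᵢ | A·ȳᵢ
plate | 26400.00 | 120.00 | 55.00 | 3168000.00 | 1452000.00
removed quarter-circle | -2375.83 | 23.34 | 23.34 | -55458.33 | -55458.33
Σ | 24024.17 |  |  | 3112541.67 | 1396541.67
X̄ = 3112541.67 / 24024.17 = 129.56 mm
Ȳ = 1396541.67 / 24024.17 = 58.13 mm

X̄ = 129.56 mm, Ȳ = 58.13 mm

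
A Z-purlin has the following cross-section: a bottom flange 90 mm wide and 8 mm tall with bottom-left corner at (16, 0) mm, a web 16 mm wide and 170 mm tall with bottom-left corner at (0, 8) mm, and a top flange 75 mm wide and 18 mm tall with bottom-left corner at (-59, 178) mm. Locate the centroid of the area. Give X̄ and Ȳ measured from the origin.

X̄ = 7.65 mm, Ȳ = 106.11 mm

bottom flange: A = 90 × 8 = 720.00, centroid at (61.00, 4.00).
web: A = 16 × 170 = 2720.00, centroid at (8.00, 93.00).
top flange: A = 75 × 18 = 1350.00, centroid at (-21.50, 187.00).
ΣA = 4790.00 mm²
ΣAX̄ = (720.00)(61.00) + (2720.00)(8.00) + (1350.00)(-21.50) = 36655.00 mm³
ΣAȲ = (720.00)(4.00) + (2720.00)(93.00) + (1350.00)(187.00) = 508290.00 mm³
X̄ = 36655.00 / 4790.00 = 7.65 mm
Ȳ = 508290.00 / 4790.00 = 106.11 mm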